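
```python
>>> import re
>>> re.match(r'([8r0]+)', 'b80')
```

None

The pattern matches one or more of one of [8r0] (captured).
`match` is anchored at position 0; if the pattern doesn't fit there, it returns None.
Here position 0 doesn't satisfy it, so the call returns None.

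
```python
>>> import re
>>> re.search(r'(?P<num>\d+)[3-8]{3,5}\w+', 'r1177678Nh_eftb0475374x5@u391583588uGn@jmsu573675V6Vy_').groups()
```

The match spans [1:24] → '1177678Nh_eftb0475374x5'.
Captured: group 1 = '1177'.

('1177',)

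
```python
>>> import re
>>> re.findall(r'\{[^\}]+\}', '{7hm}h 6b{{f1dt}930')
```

Matches: at [0:5] → '{7hm}'; at [9:16] → '{{f1dt}'.
Since nothing is captured, `findall` lists the 2 matched substrings directly.

['{7hm}', '{{f1dt}']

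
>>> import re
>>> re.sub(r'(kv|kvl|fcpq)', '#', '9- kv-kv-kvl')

'9- #-#-#l'

The regex engine tests alternatives in the order written; an earlier branch that matches wins even if a later one would match more.
Matches: at [3:5] → 'kv'; at [6:8] → 'kv'; at [9:11] → 'kv'.
Every occurrence is swapped for '#'.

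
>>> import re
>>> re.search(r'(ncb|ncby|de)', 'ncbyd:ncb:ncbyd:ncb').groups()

The match spans [0:3] → 'ncb'.
Captured: group 1 = 'ncb'.

('ncb',)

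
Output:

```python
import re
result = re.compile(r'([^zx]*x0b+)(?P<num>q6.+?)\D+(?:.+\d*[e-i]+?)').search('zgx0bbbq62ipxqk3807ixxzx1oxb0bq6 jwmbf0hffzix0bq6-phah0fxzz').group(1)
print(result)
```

The match spans [1:56] → 'gx0bbbq62ipxqk3807ixxzx1oxb0bq6 jwmbf0hffzix0bq6-phah0f'.
Captured: group 1 = 'gx0bbb', group 2 = 'q62'.

gx0bbb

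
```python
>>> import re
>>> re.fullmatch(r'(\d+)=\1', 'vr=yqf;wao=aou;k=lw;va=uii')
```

`\1` has to match the exact text group 1 already captured.
For `fullmatch`, every character of the input must be accounted for by the pattern.
Here the string isn't matched end-to-end, so the call returns None.

None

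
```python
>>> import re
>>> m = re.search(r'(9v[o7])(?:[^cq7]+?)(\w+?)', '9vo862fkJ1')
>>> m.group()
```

'9vo86'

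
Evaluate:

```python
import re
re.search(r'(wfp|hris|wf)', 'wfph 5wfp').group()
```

'wfp'

Branches in `(...|...)` are attempted left-to-right; the first branch that allows the whole pattern to succeed is taken.
`re.search` tries every starting position until one works.
The match spans [0:3] → 'wfp'.
Captured: group 1 = 'wfp'.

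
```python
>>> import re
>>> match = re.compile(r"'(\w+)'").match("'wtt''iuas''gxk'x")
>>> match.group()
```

`re.match` won't scan ahead — the pattern has to work from the very first character.
The match spans [0:5] → "'wtt'".
Captured: group 1 = 'wtt'.

"'wtt'"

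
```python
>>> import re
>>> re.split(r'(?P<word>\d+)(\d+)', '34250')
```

['', '3425', '0', '']

Pattern: one or more of a digit (captured as 'word'); then one or more of a digit (captured).
`re.split` interleaves the captured-group text with the surrounding fragments.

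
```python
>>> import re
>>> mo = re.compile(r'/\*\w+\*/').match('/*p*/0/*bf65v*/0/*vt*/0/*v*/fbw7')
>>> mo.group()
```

`match` is anchored at position 0; if the pattern doesn't fit there, it returns None.
The match spans [0:5] → '/*p*/'.

'/*p*/'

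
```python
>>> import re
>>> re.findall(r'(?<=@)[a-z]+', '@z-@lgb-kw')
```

['z', 'lgb']

Because the assertion is zero-width, the text it checks is not consumed and won't appear in the result.
Matches: at [1:2] → 'z'; at [4:7] → 'lgb'.
With no groups in the pattern, `findall` gives back each whole match — 2 here.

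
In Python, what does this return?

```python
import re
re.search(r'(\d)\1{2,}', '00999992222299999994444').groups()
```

('9',)

The match spans [2:7] → '99999'.
Captured: group 1 = '9'.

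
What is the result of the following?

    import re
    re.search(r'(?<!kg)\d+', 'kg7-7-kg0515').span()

A negative assertion filters positions out without eating any characters.
The match spans [4:5] → '7'.

(4, 5)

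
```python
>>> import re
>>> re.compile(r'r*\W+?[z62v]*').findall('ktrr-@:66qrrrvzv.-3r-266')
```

['rr-', '@', ':66', '.', '-', 'r-266']

Pattern: zero or more of the literal 'r', then one or more of a non-word character (lazy); then zero or more of one of [z62v].
Because the quantifier is non-greedy, it stops expanding at the earliest point where the rest of the pattern can succeed.
Scanning left to right: at [2:5] → 'rr-'; at [5:6] → '@'; at [6:9] → ':66'; at [16:17] → '.'; at [17:18] → '-'; ….
No capturing groups, so `findall` returns the 6 full match strings.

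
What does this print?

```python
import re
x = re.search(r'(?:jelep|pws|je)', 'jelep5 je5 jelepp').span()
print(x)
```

(0, 5)

Alternation isn't longest-match — the leftmost alternative that fits at this position is chosen.
`re.search` scans for the first position where the pattern succeeds.
The match spans [0:5] → 'jelep'.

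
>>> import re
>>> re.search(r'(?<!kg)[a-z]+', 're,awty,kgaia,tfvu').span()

(0, 2)

A negative assertion filters positions out without eating any characters.
`search` walks the string left to right and returns the first match it finds.
The match spans [0:2] → 're'.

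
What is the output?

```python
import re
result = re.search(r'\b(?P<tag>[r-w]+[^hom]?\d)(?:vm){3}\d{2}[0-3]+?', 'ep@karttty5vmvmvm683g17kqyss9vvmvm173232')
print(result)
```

Pattern: a word boundary (`\b`, zero-width); then one or more of a character in [r-w], then optionally any character except [hom], then a digit (captured as 'tag'); then the literal 'vm' repeated 3 times, then exactly 2 of a digit, then one or more of a character in [0-3] (lazy).
Unlike `match`, `search` isn't anchored — it looks for the pattern anywhere in the string.
Here nothing in the string fits, so the call returns None.

None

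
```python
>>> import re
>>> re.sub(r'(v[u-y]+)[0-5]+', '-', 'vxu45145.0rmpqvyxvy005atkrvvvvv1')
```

'-.0rmpq-atkr-'

Every occurrence is swapped for '-'.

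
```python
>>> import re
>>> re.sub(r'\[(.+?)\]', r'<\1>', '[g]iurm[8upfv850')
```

Each match is replaced using the text its own group 1 captured.

'<g>iurm[8upfv850'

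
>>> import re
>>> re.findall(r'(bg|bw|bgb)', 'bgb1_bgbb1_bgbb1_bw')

Alternation isn't longest-match — the leftmost alternative that fits at this position is chosen.
Matches: at [0:2] match 'bg', group 1 = 'bg'; at [5:7] match 'bg', group 1 = 'bg'; at [11:13] match 'bg', group 1 = 'bg'; at [17:19] match 'bw', group 1 = 'bw'.
One capturing group, so `findall` returns just the captured substring from each match — 4 in all.

['bg', 'bg', 'bg', 'bw']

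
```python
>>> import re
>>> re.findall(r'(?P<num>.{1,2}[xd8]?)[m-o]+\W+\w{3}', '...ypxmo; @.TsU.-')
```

This matches 1 to 2 of any character, then optionally one of [xd8] (captured as 'num'); then one or more of a character in [m-o]; then one or more of a non-word character, then exactly 3 of a word character.
With a single group, `findall` returns only what that group captured — 1 item.

['ypx']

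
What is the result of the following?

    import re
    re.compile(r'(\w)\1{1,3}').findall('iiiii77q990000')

After group 1 captures some text, `\1` only succeeds where that same text appears again.
Matches: at [0:4] match 'iiii', group 1 = 'i'; at [5:7] match '77', group 1 = '7'; at [8:10] match '99', group 1 = '9'; at [10:14] match '0000', group 1 = '0'.
Because there's exactly one group, `findall` drops the full match and keeps group 1 from each hit.

['i', '7', '9', '0']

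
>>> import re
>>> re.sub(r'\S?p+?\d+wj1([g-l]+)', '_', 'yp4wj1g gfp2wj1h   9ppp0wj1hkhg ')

'_ g_   _ '

The pattern matches optionally a non-whitespace character, then one or more of the literal 'p' (lazy); then one or more of a digit, then the literal 'wj1'; then one or more of a character in [g-l] (captured).
Matches: at [0:7] → 'yp4wj1g'; at [9:16] → 'fp2wj1h'; at [19:31] → '9ppp0wj1hkhg'.
Each match is replaced by '_'.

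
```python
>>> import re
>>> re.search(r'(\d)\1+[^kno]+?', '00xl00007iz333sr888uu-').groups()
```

A backreference is literal: `\1` must see the identical characters the first group matched.
`re.search` scans for the first position where the pattern succeeds.
The match spans [0:3] → '00x'.
Captured: group 1 = '0'.

('0',)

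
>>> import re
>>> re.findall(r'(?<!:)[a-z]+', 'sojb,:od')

['sojb', 'd']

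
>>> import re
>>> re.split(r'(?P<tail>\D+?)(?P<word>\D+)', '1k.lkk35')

Lazy quantifiers expand one character at a time until the remainder of the pattern can match.
With a capturing group present, the delimiter's captured portion is kept in the result list.

['1', 'k', '.lkk', '35']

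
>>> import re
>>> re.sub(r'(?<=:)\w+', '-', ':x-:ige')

':--:-'

Lookahead/lookbehind check context without consuming it, so the matched span excludes the asserted characters.
Matches: at [1:2] → 'x'; at [4:7] → 'ige'.
Each match is replaced by '-'.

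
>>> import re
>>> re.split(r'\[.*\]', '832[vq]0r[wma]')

['832', '']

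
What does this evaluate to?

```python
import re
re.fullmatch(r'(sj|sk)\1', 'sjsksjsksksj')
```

None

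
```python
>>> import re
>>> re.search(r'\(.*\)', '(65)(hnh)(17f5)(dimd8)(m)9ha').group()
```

The match spans [0:25] → '(65)(hnh)(17f5)(dimd8)(m)'.

'(65)(hnh)(17f5)(dimd8)(m)'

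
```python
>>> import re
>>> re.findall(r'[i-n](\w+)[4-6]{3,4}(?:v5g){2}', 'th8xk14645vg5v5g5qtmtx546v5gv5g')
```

This matches a character in [i-n]; then one or more of a word character (captured); then 3 to 4 of a character in [4-6], then the literal 'v5g' repeated 2 times.
Matches: at [4:31] match 'k14645vg5v5g5qtmtx546v5gv5g', group 1 = '14645vg5v5g5qtmtx'.
`findall` collects group 1 from the one match (1 total).

['14645vg5v5g5qtmtx']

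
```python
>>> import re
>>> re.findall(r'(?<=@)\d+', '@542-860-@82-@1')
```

['542', '82', '1']

The lookaround is zero-width — it requires the adjacent text to match without consuming it, so the asserted text isn't part of the match.
Scanning left to right: at [1:4] → '542'; at [10:12] → '82'; at [14:15] → '1'.
No capturing groups, so `findall` returns the 3 full match strings.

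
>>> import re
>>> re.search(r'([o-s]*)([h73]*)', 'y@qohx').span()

The match spans [0:0] → ''.

(0, 0)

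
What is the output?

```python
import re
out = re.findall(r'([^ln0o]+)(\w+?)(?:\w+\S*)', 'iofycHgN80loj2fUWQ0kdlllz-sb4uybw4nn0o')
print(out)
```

With the lazy modifier that quantifier settles for the fewest repetitions that let the rest of the pattern succeed (the atoms after it are unaffected and can still be greedy).
Multiple groups make `findall` return tuples — one 2-tuple for the one match.

[('i', 'o')]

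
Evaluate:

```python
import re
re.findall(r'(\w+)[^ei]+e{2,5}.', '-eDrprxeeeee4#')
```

['eDrpr']

`findall` collects group 1 from the one match (1 total).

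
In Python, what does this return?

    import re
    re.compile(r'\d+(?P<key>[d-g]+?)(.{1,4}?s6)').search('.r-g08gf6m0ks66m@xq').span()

Pattern: one or more of a digit; then one or more of a character in [d-g] (lazy) (captured as 'key'); then 1 to 4 of any character (lazy), then the literal 's6' (captured).
The match spans [4:14] → '08gf6m0ks6'.

(4, 14)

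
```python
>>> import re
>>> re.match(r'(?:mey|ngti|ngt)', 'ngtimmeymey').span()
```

The regex engine tests alternatives in the order written; an earlier branch that matches wins even if a later one would match more.
With `match`, the pattern is implicitly anchored at the beginning.
The match spans [0:4] → 'ngti'.

(0, 4)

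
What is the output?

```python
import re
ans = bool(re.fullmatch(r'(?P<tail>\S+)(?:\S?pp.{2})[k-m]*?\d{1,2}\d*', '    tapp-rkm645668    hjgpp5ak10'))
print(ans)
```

For `fullmatch`, every character of the input must be accounted for by the pattern.
Here the string isn't matched end-to-end, so the call returns None, and `bool(None)` is False.

False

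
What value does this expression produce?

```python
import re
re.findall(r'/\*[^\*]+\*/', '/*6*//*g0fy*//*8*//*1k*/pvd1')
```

['/*6*/', '/*g0fy*/', '/*8*/', '/*1k*/']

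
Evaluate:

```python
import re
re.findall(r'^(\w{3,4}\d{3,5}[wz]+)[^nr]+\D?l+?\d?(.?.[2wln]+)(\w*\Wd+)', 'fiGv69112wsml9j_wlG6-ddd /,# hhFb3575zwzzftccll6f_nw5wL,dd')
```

[('fiGv69112w', 'f_nw', '5wL,dd')]

Pattern: anchored at the start of the string; then 3 to 4 of a word character, then 3 to 5 of a digit, then one or more of one of [wz] (captured); then one or more of any character except [nr], then optionally a non-digit, then one or more of the literal 'l' (lazy); then optionally a digit; then optionally any character, then any character, then one or more of one of [2wln] (captured); then zero or more of a word character, then a non-word character, then one or more of a literal 'd' (captured).
Walking the string: at [0:58] match 'fiGv69112wsml9j_wlG6-ddd /,# hhFb3575zwzzftccll6f_nw5wL,dd', groups = ('fiGv69112w', 'f_nw', '5wL,dd').
Multiple groups make `findall` return tuples — one 3-tuple for the one match.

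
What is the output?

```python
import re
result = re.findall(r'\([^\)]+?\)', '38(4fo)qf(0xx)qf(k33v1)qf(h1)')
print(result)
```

With no groups in the pattern, `findall` gives back each whole match — 4 here.

['(4fo)', '(0xx)', '(k33v1)', '(h1)']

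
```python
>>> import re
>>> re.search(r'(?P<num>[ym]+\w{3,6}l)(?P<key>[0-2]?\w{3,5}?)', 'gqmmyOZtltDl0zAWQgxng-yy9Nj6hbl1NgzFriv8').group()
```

'mmyOZtltDl0zAW'

Pattern: one or more of one of [ym], then 3 to 6 of a word character, then a literal 'l' (captured as 'num'); then optionally a character in [0-2], then 3 to 5 of a word character (lazy) (captured as 'key').
Because the quantifier is non-greedy, it stops expanding at the earliest point where the rest of the pattern can succeed.
Unlike `match`, `search` isn't anchored — it looks for the pattern anywhere in the string.
The match spans [2:16] → 'mmyOZtltDl0zAW'.
Captured: group 1 = 'mmyOZtltDl', group 2 = '0zAW'.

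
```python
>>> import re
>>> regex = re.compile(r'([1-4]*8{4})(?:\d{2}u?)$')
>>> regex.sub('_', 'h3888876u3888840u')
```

'h3888876u_'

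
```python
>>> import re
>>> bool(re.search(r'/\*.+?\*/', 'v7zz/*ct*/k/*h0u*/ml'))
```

Unlike `match`, `search` isn't anchored — it looks for the pattern anywhere in the string.
The match spans [4:10] → '/*ct*/'.

True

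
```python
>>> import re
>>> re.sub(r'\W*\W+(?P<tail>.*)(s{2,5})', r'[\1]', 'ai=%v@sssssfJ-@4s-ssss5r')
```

'ai[v@sssssfJ-@4s-ss]5r'

This matches zero or more of a non-word character, then one or more of a non-word character; then zero or more of any character (captured as 'tail'); then 2 to 5 of a literal 's' (captured).
Matches: at [2:22] → '=%v@sssssfJ-@4s-ssss'.
`\1` in the replacement pulls in group 1's text for each match.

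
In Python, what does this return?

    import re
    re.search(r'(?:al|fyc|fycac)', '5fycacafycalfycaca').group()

'fyc'

The regex engine tests alternatives in the order written; an earlier branch that matches wins even if a later one would match more.
The match spans [1:4] → 'fyc'.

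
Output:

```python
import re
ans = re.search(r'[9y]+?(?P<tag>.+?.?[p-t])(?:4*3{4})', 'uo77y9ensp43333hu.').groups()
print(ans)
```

('9ensp',)

The pattern matches one or more of one of [9y] (lazy); then one or more of any character (lazy), then optionally any character, then a character in [p-t] (captured as 'tag'); then zero or more of a literal '4', then exactly 4 of the literal '3' (non-capturing group).
With the lazy modifier that quantifier settles for the fewest repetitions that let the rest of the pattern succeed (the atoms after it are unaffected and can still be greedy).
`re.search` scans for the first position where the pattern succeeds.
The match spans [4:15] → 'y9ensp43333'.
Captured: group 1 = '9ensp'.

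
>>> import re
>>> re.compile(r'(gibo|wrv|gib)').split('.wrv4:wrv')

['.', 'wrv', '4:', 'wrv', '']

Matches to split on: at [1:4] → 'wrv'; at [6:9] → 'wrv'.
`re.split` interleaves the captured-group text with the surrounding fragments.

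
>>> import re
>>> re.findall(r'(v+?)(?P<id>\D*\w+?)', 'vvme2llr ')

Pattern: one or more of a literal 'v' (lazy) (captured); then zero or more of a non-digit, then one or more of a word character (lazy) (captured as 'id').
A `+?`/`*?`/`{m,n}?` starts at its minimum and grows only as far as needed for what follows to match.
Matches: at [0:5] match 'vvme2', groups = ('v', 'vme2').
Multiple groups make `findall` return tuples — one 2-tuple for the one match.

[('v', 'vme2')]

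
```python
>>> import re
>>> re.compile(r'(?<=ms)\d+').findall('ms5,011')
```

['5']

Lookahead/lookbehind check context without consuming it, so the matched span excludes the asserted characters.
`findall` yields the raw match text (1 of them) because the pattern has no groups.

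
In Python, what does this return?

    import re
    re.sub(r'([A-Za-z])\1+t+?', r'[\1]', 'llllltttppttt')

'[l]tt[p]tt'

A backreference is literal: `\1` must see the identical characters the first group matched.
`\1` in the replacement pulls in group 1's text for each match.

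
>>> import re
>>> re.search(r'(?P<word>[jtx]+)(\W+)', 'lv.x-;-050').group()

The match spans [3:7] → 'x-;-'.

'x-;-'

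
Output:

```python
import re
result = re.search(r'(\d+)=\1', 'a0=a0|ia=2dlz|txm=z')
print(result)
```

None

The backreference `\1` re-matches whatever the first group consumed, character for character.
Here nothing in the string fits, so the call returns None.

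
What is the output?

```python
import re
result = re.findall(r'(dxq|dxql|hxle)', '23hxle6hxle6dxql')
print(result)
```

`|` is ordered: at each position the engine commits to the first alternative that works.
Matches: at [2:6] match 'hxle', group 1 = 'hxle'; at [7:11] match 'hxle', group 1 = 'hxle'; at [12:15] match 'dxq', group 1 = 'dxq'.
With a single group, `findall` returns only what that group captured — 3 items.

['hxle', 'hxle', 'dxq']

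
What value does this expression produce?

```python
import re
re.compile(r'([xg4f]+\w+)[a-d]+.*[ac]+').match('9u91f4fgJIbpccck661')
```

None

`match` is anchored at position 0; if the pattern doesn't fit there, it returns None.
Here the pattern fails at index 0, so the call returns None.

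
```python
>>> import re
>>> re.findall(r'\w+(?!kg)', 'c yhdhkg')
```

['c', 'yhdhkg']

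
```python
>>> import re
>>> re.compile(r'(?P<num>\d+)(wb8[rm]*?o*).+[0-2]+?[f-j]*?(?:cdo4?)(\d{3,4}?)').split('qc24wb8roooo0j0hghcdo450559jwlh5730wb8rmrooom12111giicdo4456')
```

With a capturing group present, the delimiter's captured portion is kept in the result list.

['qc', '24', 'wb8', '456', '']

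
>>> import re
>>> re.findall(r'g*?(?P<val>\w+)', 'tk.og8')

['tk', 'og8']

This matches zero or more of a literal 'g' (lazy); then one or more of a word character (captured as 'val').
Matches: at [0:2] match 'tk', group 1 = 'tk'; at [3:6] match 'og8', group 1 = 'og8'.
`findall` collects group 1 from each match (2 total).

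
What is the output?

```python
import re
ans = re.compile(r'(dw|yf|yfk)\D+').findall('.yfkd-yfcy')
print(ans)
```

`|` is ordered: at each position the engine commits to the first alternative that works.
`findall` collects group 1 from the one match (1 total).

['yf']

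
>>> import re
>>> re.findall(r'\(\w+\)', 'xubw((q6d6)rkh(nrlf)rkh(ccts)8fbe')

['(q6d6)', '(nrlf)', '(ccts)']

Matches: at [5:11] → '(q6d6)'; at [14:20] → '(nrlf)'; at [23:29] → '(ccts)'.
`findall` yields the raw match text (3 of them) because the pattern has no groups.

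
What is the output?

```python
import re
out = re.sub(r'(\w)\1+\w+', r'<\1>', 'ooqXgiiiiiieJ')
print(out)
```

<o>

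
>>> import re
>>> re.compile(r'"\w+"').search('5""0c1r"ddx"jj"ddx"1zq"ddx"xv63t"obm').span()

(2, 8)

The match spans [2:8] → '"0c1r"'.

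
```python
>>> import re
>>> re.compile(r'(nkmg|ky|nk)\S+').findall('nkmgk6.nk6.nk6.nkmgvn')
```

['nkmg']

`|` is ordered: at each position the engine commits to the first alternative that works.
Walking the string: at [0:21] match 'nkmgk6.nk6.nk6.nkmgvn', group 1 = 'nkmg'.
Because there's exactly one group, `findall` drops the full match and keeps group 1 from the one hit.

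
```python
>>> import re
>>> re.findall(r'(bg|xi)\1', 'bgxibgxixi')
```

['xi']

`\1` has to match the exact text group 1 already captured.
Scanning left to right: at [6:10] match 'xixi', group 1 = 'xi'.
`findall` collects group 1 from the one match (1 total).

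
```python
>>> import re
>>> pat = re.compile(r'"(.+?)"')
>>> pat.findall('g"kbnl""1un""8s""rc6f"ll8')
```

['kbnl', '1un', '8s', 'rc6f']

A non-greedy quantifier consumes as few characters as it can — just enough that the remainder of the pattern still matches from where it stops; whatever follows it matches normally.
Scanning left to right: at [1:7] match '"kbnl"', group 1 = 'kbnl'; at [7:12] match '"1un"', group 1 = '1un'; at [12:16] match '"8s"', group 1 = '8s'; at [16:22] match '"rc6f"', group 1 = 'rc6f'.
With a single group, `findall` returns only what that group captured — 4 items.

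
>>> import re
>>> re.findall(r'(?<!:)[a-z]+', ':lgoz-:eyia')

['goz', 'yia']

Because the assertion is negative and zero-width, positions next to the forbidden text are skipped.
Walking the string: at [2:5] → 'goz'; at [8:11] → 'yia'.
With no groups in the pattern, `findall` gives back each whole match — 2 here.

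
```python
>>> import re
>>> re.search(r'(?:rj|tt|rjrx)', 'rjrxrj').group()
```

'rj'

`|` is ordered: at each position the engine commits to the first alternative that works.
Unlike `match`, `search` isn't anchored — it looks for the pattern anywhere in the string.
The match spans [0:2] → 'rj'.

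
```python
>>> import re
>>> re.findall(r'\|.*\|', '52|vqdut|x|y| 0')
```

['|vqdut|x|y|']

Walking the string: at [2:13] → '|vqdut|x|y|'.
No capturing groups, so `findall` returns the 1 full match string.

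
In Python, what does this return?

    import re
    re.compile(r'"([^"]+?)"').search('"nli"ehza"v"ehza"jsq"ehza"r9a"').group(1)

'nli'

The match spans [0:5] → '"nli"'.
Captured: group 1 = 'nli'.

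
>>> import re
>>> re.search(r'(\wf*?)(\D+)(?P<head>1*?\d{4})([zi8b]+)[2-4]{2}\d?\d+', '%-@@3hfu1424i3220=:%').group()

'3hfu1424i3220'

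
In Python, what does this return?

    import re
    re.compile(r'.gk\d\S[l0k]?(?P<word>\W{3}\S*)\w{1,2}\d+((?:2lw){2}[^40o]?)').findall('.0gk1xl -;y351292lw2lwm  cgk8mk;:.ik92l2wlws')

[(' -;y351', '2lw2lwm')]

This matches any character, then the literal 'gk'; then a digit, then a non-whitespace character, then optionally one of [l0k]; then exactly 3 of a non-word character, then zero or more of a non-whitespace character (captured as 'word'); then 1 to 2 of a word character, then one or more of a digit; then the literal '2lw' repeated 2 times, then optionally any character except [40o] (captured).
With 2 capturing groups, `findall` returns a 2-tuple per match.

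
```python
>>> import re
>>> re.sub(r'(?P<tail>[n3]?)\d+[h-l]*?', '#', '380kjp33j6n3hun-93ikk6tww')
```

A `+?`/`*?`/`{m,n}?` starts at its minimum and grows only as far as needed for what follows to match.
`sub` substitutes '#' at each match site.

'#kjp#j##hun-#ikk#tww'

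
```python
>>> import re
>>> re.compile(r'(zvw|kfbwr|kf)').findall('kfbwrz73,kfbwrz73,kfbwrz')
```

['kfbwr', 'kfbwr', 'kfbwr']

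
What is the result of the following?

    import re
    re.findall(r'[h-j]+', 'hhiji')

Since nothing is captured, `findall` lists the 1 matched substring directly.

['hhiji']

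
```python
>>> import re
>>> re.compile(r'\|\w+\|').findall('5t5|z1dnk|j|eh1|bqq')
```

['|z1dnk|', '|eh1|']

Walking the string: at [3:10] → '|z1dnk|'; at [11:16] → '|eh1|'.
With no groups in the pattern, `findall` gives back each whole match — 2 here.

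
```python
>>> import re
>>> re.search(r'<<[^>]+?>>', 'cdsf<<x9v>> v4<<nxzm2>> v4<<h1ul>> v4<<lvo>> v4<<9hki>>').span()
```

`re.search` scans for the first position where the pattern succeeds.
The match spans [4:11] → '<<x9v>>'.

(4, 11)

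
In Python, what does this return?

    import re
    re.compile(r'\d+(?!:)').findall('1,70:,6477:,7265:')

The negative lookaround is zero-width — it rules out positions where the adjacent text would match, without consuming anything.
Matches: at [0:1] → '1'; at [2:3] → '7'; at [6:9] → '647'; at [12:15] → '726'.
With no groups in the pattern, `findall` gives back each whole match — 4 here.

['1', '7', '647', '726']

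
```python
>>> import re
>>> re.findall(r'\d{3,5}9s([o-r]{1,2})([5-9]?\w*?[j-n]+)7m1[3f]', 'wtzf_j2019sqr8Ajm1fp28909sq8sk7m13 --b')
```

Pattern: 3 to 5 of a digit, then the literal '9s'; then 1 to 2 of a character in [o-r] (captured); then optionally a character in [5-9], then zero or more of a word character (lazy), then one or more of a character in [j-n] (captured); then the literal '7m1', then one of [3f].
Multiple groups make `findall` return tuples — one 2-tuple for the one match.

[('qr', '8Ajm1fp28909sq8sk')]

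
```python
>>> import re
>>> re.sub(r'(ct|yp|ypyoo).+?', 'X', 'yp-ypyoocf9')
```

`|` is ordered: at each position the engine commits to the first alternative that works.
Matches: at [0:3] → 'yp-'; at [3:6] → 'ypy'.
`sub` substitutes 'X' at each match site.

'XXoocf9'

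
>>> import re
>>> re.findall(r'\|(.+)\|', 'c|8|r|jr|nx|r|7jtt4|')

Walking the string: at [1:20] match '|8|r|jr|nx|r|7jtt4|', group 1 = '8|r|jr|nx|r|7jtt4'.
With a single group, `findall` returns only what that group captured — 1 item.

['8|r|jr|nx|r|7jtt4']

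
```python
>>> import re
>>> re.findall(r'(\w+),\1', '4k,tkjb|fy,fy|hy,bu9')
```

A backreference is literal: `\1` must see the identical characters the first group matched.
Walking the string: at [8:13] match 'fy,fy', group 1 = 'fy'.
`findall` collects group 1 from the one match (1 total).

['fy']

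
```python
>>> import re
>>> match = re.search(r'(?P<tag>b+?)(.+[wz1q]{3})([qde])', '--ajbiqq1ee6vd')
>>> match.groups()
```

('b', 'iqq1', 'e')

Pattern: one or more of a literal 'b' (lazy) (captured as 'tag'); then one or more of any character, then exactly 3 of one of [wz1q] (captured); then one of [qde] (captured).
Unlike `match`, `search` isn't anchored — it looks for the pattern anywhere in the string.
The match spans [4:10] → 'biqq1e'.
Captured: group 1 = 'b', group 2 = 'iqq1', group 3 = 'e'.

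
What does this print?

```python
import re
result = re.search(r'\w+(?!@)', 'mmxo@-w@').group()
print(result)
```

mmx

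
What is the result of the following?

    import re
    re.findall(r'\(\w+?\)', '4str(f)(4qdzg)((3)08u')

['(f)', '(4qdzg)', '(3)']

Matches: at [4:7] → '(f)'; at [7:14] → '(4qdzg)'; at [15:18] → '(3)'.
`findall` yields the raw match text (3 of them) because the pattern has no groups.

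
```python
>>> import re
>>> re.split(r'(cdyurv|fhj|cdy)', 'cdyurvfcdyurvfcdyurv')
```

The regex engine tests alternatives in the order written; an earlier branch that matches wins even if a later one would match more.
Matches to split on: at [0:6] → 'cdyurv'; at [7:13] → 'cdyurv'; at [14:20] → 'cdyurv'.
The group in the pattern means `split` returns the separators' captures alongside the pieces.

['', 'cdyurv', 'f', 'cdyurv', 'f', 'cdyurv', '']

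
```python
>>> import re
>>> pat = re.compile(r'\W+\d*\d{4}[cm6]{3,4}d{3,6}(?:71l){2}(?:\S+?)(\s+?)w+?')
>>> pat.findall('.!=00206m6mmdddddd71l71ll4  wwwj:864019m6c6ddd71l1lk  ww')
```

['  ']

Pattern: one or more of a non-word character, then zero or more of a digit, then exactly 4 of a digit; then 3 to 4 of one of [cm6], then 3 to 6 of the literal 'd', then the literal '71l' repeated 2 times; then one or more of a non-whitespace character (lazy) (non-capturing group); then one or more of whitespace (lazy) (captured); then one or more of a literal 'w' (lazy).
Matches: at [0:29] match '.!=00206m6mmdddddd71l71ll4  w', group 1 = '  '.
One capturing group, so `findall` returns just the captured substring from the one match — 1 in all.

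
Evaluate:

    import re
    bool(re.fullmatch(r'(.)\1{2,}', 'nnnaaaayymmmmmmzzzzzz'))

A backreference is literal: `\1` must see the identical characters the first group matched.
For `fullmatch`, every character of the input must be accounted for by the pattern.
Here the string isn't matched end-to-end, so the call returns None, and `bool(None)` is False.

False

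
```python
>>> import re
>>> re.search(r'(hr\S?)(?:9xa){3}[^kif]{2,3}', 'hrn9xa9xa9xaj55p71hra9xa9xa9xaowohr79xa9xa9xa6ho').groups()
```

('hrn',)

The match spans [0:15] → 'hrn9xa9xa9xaj55'.
Captured: group 1 = 'hrn'.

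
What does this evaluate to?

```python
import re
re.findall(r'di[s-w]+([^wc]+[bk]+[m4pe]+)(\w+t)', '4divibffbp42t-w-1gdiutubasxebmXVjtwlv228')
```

Pattern: the literal 'di', then one or more of a character in [s-w]; then one or more of any character except [wc], then one or more of one of [bk], then one or more of one of [m4pe] (captured); then one or more of a word character, then the literal 't' (captured).
Scanning left to right: at [1:13] match 'divibffbp42t', groups = ('ibffbp4', '2t'); at [18:34] match 'diutubasxebmXVjt', groups = ('basxebm', 'XVjt').
With 2 capturing groups, `findall` returns a 2-tuple per match.

[('ibffbp4', '2t'), ('basxebm', 'XVjt')]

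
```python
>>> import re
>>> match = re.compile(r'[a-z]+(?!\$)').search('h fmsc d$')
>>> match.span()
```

The negative lookaround is zero-width — it rules out positions where the adjacent text would match, without consuming anything.
`re.search` scans for the first position where the pattern succeeds.
The match spans [0:1] → 'h'.

(0, 1)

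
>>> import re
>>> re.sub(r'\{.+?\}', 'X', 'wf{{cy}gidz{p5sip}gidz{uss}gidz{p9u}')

'wfXgidzXgidzXgidzX'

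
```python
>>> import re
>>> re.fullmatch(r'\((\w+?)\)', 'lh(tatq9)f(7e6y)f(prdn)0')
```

None

For `fullmatch`, every character of the input must be accounted for by the pattern.
Here the pattern can't cover the whole string, so the call returns None.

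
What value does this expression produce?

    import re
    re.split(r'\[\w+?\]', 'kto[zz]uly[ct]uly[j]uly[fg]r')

Matches to split on: at [3:7] → '[zz]'; at [10:14] → '[ct]'; at [17:20] → '[j]'; at [23:27] → '[fg]'.
The string is cut at each match, leaving 5 pieces.

['kto', 'uly', 'uly', 'uly', 'r']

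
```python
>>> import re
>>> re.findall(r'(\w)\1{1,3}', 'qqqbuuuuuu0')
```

['q', 'u', 'u']

After group 1 captures some text, `\1` only succeeds where that same text appears again.
Walking the string: at [0:3] match 'qqq', group 1 = 'q'; at [4:8] match 'uuuu', group 1 = 'u'; at [8:10] match 'uu', group 1 = 'u'.
One capturing group, so `findall` returns just the captured substring from each match — 3 in all.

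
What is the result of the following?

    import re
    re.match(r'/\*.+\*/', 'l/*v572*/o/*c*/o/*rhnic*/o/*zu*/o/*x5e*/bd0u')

None

`re.match` only tries the pattern at the start of the string.
Here the string doesn't start with a match, so the call returns None.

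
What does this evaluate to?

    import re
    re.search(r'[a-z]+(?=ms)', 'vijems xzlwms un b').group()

The lookaround is zero-width — it requires the adjacent text to match without consuming it, so the asserted text isn't part of the match.
The match spans [0:4] → 'vije'.

'vije'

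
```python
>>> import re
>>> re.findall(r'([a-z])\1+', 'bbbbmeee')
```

['b', 'e']

`\1` is not a pattern — it's the concrete string captured by group 1, re-applied verbatim.
Walking the string: at [0:4] match 'bbbb', group 1 = 'b'; at [5:8] match 'eee', group 1 = 'e'.
One capturing group, so `findall` returns just the captured substring from each match — 2 in all.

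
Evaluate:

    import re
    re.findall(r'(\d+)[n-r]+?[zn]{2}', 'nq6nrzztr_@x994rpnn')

['6', '994']

Pattern: one or more of a digit (captured); then one or more of a character in [n-r] (lazy), then exactly 2 of one of [zn].
Walking the string: at [2:7] match '6nrzz', group 1 = '6'; at [12:19] match '994rpnn', group 1 = '994'.
With a single group, `findall` returns only what that group captured — 2 items.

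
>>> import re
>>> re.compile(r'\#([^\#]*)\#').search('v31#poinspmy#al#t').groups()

('poinspmy',)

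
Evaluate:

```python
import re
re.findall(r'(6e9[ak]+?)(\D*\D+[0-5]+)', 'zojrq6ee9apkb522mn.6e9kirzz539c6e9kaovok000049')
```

[('6e9k', 'irzz53'), ('6e9k', 'aovok00004')]

This matches the literal '6e9', then one or more of one of [ak] (lazy) (captured); then zero or more of a non-digit, then one or more of a non-digit, then one or more of a character in [0-5] (captured).
A `+?`/`*?`/`{m,n}?` starts at its minimum and grows only as far as needed for what follows to match.
Matches: at [19:29] match '6e9kirzz53', groups = ('6e9k', 'irzz53'); at [31:45] match '6e9kaovok00004', groups = ('6e9k', 'aovok00004').
With 2 capturing groups, `findall` returns a 2-tuple per match.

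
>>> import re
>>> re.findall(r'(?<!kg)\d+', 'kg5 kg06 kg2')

['6']

`(?!…)`/`(?<!…)` only lets a position through if the neighbouring text does NOT match; no characters are consumed.
Scanning left to right: at [7:8] → '6'.
With no groups in the pattern, `findall` gives back each whole match — 1 here.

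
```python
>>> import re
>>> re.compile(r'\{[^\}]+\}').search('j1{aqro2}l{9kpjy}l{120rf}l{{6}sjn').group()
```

'{aqro2}'

Unlike `match`, `search` isn't anchored — it looks for the pattern anywhere in the string.
The match spans [2:9] → '{aqro2}'.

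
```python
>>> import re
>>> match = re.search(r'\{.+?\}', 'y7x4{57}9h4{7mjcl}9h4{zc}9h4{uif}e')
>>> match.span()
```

Lazy quantifiers expand one character at a time until the remainder of the pattern can match.
`re.search` tries every starting position until one works.
The match spans [4:8] → '{57}'.

(4, 8)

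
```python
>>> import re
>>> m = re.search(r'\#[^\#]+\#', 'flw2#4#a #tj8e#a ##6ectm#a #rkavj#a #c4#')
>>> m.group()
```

'#4#'

The match spans [4:7] → '#4#'.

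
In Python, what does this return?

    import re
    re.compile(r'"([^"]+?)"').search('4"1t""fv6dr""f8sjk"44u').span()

(1, 5)

Unlike `match`, `search` isn't anchored — it looks for the pattern anywhere in the string.
The match spans [1:5] → '"1t"'.
Captured: group 1 = '1t'.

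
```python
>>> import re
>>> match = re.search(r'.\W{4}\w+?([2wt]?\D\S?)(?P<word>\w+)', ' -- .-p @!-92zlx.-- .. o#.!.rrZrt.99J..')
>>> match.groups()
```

The match spans [6:16] → 'p @!-92zlx'.
Captured: group 1 = '2zl', group 2 = 'x'.

('2zl', 'x')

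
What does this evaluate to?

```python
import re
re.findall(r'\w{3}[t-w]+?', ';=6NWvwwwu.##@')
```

['6NWv', 'wwwu']

This matches exactly 3 of a word character; then one or more of a character in [t-w] (lazy).
Lazy quantifiers expand one character at a time until the remainder of the pattern can match.
Scanning left to right: at [2:6] → '6NWv'; at [6:10] → 'wwwu'.
No capturing groups, so `findall` returns the 2 full match strings.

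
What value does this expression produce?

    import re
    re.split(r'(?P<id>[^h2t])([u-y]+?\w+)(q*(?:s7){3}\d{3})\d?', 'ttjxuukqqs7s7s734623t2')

['tt', 'j', 'xuukqq', 's7s7s7346', '3t2']

Pattern: any character except [h2t] (captured as 'id'); then one or more of a character in [u-y] (lazy), then one or more of a word character (captured); then zero or more of the literal 'q', then the literal 's7' repeated 3 times, then exactly 3 of a digit (captured); then optionally a digit.
Matches to split on: at [2:19] → 'jxuukqqs7s7s73462'.
The group in the pattern means `split` returns the separators' captures alongside the pieces.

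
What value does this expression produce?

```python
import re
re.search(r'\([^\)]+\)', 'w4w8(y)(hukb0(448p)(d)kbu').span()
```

(4, 7)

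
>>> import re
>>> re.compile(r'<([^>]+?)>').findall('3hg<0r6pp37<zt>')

['0r6pp37<zt']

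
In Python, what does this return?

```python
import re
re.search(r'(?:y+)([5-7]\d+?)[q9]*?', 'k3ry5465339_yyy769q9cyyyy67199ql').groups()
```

('54',)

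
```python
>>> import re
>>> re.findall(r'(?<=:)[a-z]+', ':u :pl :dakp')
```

Lookahead/lookbehind check context without consuming it, so the matched span excludes the asserted characters.
Matches: at [1:2] → 'u'; at [4:6] → 'pl'; at [8:12] → 'dakp'.
No capturing groups, so `findall` returns the 3 full match strings.

['u', 'pl', 'dakp']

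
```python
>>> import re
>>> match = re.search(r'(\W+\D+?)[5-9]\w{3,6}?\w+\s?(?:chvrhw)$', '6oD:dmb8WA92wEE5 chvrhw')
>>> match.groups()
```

The match spans [3:23] → ':dmb8WA92wEE5 chvrhw'.
Captured: group 1 = ':dmb'.

(':dmb',)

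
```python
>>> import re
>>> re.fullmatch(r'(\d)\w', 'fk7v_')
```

None

`fullmatch` succeeds only if the pattern covers the string from start to end.
Here the pattern can't cover the whole string, so the call returns None.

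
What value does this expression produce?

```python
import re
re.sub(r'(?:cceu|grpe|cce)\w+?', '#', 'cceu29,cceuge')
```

The regex engine tests alternatives in the order written; an earlier branch that matches wins even if a later one would match more.
Every occurrence is swapped for '#'.

'#9,#e'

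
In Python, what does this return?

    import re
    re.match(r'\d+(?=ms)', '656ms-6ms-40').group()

`re.match` won't scan ahead — the pattern has to work from the very first character.
The match spans [0:3] → '656'.

'656'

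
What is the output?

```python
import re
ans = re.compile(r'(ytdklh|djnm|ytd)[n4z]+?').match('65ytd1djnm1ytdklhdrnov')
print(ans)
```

None

`match` is anchored at position 0; if the pattern doesn't fit there, it returns None.
Here the pattern fails at index 0, so the call returns None.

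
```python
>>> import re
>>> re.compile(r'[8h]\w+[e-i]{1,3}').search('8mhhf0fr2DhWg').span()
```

The match spans [0:13] → '8mhhf0fr2DhWg'.

(0, 13)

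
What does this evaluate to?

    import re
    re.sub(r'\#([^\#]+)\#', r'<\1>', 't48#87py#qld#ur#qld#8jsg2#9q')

Each match is replaced using the text its own group 1 captured.

't48<87py>qld<ur>qld<8jsg2>9q'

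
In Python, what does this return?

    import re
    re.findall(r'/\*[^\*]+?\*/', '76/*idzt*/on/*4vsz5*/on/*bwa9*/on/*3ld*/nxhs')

['/*idzt*/', '/*4vsz5*/', '/*bwa9*/', '/*3ld*/']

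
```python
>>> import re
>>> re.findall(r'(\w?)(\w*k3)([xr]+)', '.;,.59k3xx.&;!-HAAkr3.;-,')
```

[('5', '9k3', 'xx')]

Pattern: optionally a word character (captured); then zero or more of a word character, then the literal 'k3' (captured); then one or more of one of [xr] (captured).
Matches: at [4:10] match '59k3xx', groups = ('5', '9k3', 'xx').
3 groups means the one result is a tuple of 3 captured strings — 1 here.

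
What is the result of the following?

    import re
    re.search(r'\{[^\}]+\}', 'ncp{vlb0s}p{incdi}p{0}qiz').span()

(3, 10)

`search` walks the string left to right and returns the first match it finds.
The match spans [3:10] → '{vlb0s}'.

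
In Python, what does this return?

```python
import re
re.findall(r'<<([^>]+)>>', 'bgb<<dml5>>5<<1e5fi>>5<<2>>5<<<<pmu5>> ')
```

['dml5', '1e5fi', '2', '<<pmu5']

Walking the string: at [3:11] match '<<dml5>>', group 1 = 'dml5'; at [12:21] match '<<1e5fi>>', group 1 = '1e5fi'; at [22:27] match '<<2>>', group 1 = '2'; at [28:38] match '<<<<pmu5>>', group 1 = '<<pmu5'.
`findall` collects group 1 from each match (4 total).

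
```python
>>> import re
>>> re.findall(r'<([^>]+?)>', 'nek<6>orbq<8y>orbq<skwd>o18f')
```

['6', '8y', 'skwd']

Walking the string: at [3:6] match '<6>', group 1 = '6'; at [10:14] match '<8y>', group 1 = '8y'; at [18:24] match '<skwd>', group 1 = 'skwd'.
Because there's exactly one group, `findall` drops the full match and keeps group 1 from each hit.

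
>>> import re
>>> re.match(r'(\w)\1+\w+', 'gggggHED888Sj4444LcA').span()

(0, 20)

The backreference `\1` re-matches whatever the first group consumed, character for character.
`match` is anchored at position 0; if the pattern doesn't fit there, it returns None.
The match spans [0:20] → 'gggggHED888Sj4444LcA'.
Captured: group 1 = 'g'.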